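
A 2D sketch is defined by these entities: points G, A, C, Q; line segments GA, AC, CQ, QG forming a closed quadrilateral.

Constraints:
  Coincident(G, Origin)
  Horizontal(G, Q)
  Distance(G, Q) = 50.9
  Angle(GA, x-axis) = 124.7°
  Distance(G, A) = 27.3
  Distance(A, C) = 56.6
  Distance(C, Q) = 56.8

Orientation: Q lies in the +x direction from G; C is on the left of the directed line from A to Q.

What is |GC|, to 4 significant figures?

62.22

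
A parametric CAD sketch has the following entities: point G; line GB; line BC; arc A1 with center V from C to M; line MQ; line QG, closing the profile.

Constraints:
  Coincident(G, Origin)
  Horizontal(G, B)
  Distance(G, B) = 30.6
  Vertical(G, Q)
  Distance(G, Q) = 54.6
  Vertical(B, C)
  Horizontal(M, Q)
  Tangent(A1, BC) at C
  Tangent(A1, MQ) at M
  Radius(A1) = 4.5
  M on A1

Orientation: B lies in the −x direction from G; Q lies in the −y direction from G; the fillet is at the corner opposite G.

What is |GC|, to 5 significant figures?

58.706

The virtual corner opposite G is at (-30.600, -54.600). Tangency of A1 to BC means the radius VC is perpendicular to BC and tangency of A1 to MQ means the radius VM is perpendicular to MQ, with radius 4.5, so the center V sits 4.5 in from both sides at V = (-26.100, -50.100). That places the tangent points at C = (-30.600, -50.100) on BC and M = (-26.100, -54.600) on MQ. Then |GC| = |C − G| = 58.706.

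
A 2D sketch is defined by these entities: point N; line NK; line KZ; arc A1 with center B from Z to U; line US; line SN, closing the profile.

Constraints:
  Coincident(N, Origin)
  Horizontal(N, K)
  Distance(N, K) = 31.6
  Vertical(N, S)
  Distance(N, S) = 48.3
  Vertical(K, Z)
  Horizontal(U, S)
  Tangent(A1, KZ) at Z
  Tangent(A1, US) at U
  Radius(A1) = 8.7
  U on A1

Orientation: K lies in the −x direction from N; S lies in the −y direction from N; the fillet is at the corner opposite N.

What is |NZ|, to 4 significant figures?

50.66

N is at the origin; NK is horizontal with |NK| = 31.6 and K on the −x side, so K = (-31.60, 0.000). NS is vertical with |NS| = 48.3 and S on the −y side, so S = (0.000, -48.30). The virtual corner opposite N is at (-31.60, -48.30). Since A1 is tangent to KZ there, BZ ⟂ KZ and since A1 is tangent to US there, BU ⟂ US, with radius 8.7, so the center B sits 8.7 in from both sides at B = (-22.90, -39.60). That places the tangent points at Z = (-31.60, -39.60) on KZ and U = (-22.90, -48.30) on US. Then |NZ| = |Z − N| = 50.66.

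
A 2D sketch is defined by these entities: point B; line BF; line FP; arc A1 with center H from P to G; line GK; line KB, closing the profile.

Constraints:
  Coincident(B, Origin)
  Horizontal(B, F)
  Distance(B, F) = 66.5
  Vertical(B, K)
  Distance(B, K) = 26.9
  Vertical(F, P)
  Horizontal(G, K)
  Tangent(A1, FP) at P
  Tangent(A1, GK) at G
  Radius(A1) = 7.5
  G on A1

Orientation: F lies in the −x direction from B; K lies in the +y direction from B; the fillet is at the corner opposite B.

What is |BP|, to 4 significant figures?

69.27

B is at the origin; B and F share the same y with |BF| = 66.5 and F on the −x side, so F = (-66.50, 0.000). BK is vertical with |BK| = 26.9 and K on the +y side, so K = (0.000, 26.90). The virtual corner opposite B is at (-66.50, 26.90). A1 meets FP tangentially, so HP is at right angles to FP and A1 meets GK tangentially, so HG is at right angles to GK, with radius 7.5, so the center H sits 7.5 in from both sides at H = (-59.00, 19.40). That places the tangent points at P = (-66.50, 19.40) on FP and G = (-59.00, 26.90) on GK. Then |BP| = |P − B| = 69.27.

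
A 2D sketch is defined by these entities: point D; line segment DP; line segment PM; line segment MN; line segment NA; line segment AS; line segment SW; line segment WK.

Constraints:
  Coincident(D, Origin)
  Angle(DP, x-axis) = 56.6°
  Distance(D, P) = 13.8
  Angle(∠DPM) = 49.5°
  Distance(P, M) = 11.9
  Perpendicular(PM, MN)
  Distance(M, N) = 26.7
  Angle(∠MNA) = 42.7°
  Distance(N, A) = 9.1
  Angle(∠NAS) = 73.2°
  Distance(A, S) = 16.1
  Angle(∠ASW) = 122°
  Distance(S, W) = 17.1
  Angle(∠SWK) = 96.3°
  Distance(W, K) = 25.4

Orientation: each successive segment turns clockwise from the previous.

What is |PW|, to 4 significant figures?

41.12

D is at the origin; DP runs at 56.6° with length 13.8, so P = (7.597, 11.52). ∠DPM = 49.5° gives PM at -73.90° from the x-axis; with |PM| = 11.9, M = (10.90, 0.08763). PM ⟂ MN, so MN runs at -163.9°; with |MN| = 26.7, N = (-14.76, -7.317). ∠MNA = 42.7° gives NA at 58.80° from the x-axis; with |NA| = 9.1, A = (-10.04, 0.4671). ∠NAS = 73.2° gives AS at -48.00° from the x-axis; with |AS| = 16.1, S = (0.7309, -11.50). ∠ASW = 122.0° gives SW at -106.0° from the x-axis; with |SW| = 17.1, W = (-3.982, -27.94). Then |PW| = |W − P| = 41.12.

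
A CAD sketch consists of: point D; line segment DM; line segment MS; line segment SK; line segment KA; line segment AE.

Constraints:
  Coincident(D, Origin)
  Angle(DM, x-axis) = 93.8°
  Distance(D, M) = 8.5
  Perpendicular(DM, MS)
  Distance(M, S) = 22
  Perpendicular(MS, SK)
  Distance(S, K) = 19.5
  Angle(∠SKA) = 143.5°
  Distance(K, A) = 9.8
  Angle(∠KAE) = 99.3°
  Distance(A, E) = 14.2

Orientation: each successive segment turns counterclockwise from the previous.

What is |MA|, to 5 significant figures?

31.797

MS is perpendicular to SK, so SK runs at -86.200°; with |SK| = 19.5, K = (-21.223, -12.434). ∠SKA = 143.5° gives KA at -49.700° from the x-axis; with |KA| = 9.8, A = (-14.884, -19.908). Then |MA| = |A − M| = 31.797.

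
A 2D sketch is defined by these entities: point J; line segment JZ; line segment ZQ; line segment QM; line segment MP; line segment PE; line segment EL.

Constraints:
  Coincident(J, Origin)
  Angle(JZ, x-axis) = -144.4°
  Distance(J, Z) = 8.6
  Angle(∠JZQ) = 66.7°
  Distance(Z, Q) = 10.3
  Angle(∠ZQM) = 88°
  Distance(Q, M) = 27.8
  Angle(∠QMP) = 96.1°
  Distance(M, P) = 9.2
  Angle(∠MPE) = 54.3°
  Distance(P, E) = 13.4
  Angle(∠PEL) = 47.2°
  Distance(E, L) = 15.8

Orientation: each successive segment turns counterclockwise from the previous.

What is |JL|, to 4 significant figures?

25.63

J is at the origin; JZ runs at -144.4° with length 8.6, so Z = (-6.993, -5.006). ∠JZQ = 66.7° gives ZQ at -31.10° from the x-axis; with |ZQ| = 10.3, Q = (1.827, -10.33). ∠ZQM = 88.0° gives QM at 60.90° from the x-axis; with |QM| = 27.8, M = (15.35, 13.96). ∠QMP = 96.1° gives MP at 144.8° from the x-axis; with |MP| = 9.2, P = (7.829, 19.27). ∠MPE = 54.3° gives PE at -89.50° from the x-axis; with |PE| = 13.4, E = (7.946, 5.868). ∠PEL = 47.2° gives EL at 43.30° from the x-axis; with |EL| = 15.8, L = (19.45, 16.70). Then |JL| = |L − J| = 25.63.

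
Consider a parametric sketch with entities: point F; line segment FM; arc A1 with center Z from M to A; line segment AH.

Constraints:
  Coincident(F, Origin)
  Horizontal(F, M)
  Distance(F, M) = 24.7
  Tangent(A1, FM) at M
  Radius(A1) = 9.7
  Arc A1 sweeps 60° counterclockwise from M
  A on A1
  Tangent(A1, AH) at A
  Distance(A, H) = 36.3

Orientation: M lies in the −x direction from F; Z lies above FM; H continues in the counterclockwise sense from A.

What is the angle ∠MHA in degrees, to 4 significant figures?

6.192°

F is at the origin; FM is horizontal with |FM| = 24.7 and M on the −x side, so M = (-24.70, 0.000). Since A1 is tangent to FM there, ZM ⟂ FM, so Z = M + (0, 9.7) = (-24.70, 9.700). On A1, M sits at bearing -90° from Z; a 60° counterclockwise sweep puts A at bearing -30°, so A = Z + 9.7·(cos -30°, sin -30°) = (-16.30, 4.850). A1 meets AH tangentially, so ZA is at right angles to AH, so AH runs along (−sin -30°, cos -30°); with |AH| = 36.3, H = (1.850, 36.29). Then cos ∠MHA = HM·HA / (|HM||HA|), giving 6.192°.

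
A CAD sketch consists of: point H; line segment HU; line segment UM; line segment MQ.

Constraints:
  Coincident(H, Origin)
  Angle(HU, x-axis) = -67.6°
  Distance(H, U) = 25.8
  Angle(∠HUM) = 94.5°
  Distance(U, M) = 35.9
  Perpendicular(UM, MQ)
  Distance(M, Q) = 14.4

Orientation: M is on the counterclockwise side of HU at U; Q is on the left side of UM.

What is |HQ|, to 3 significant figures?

39.6

H is at the origin; HU runs at -67.6° with length 25.8, so U = 25.8·(cos -67.6°, sin -67.6°) = (9.83, -23.9). ∠HUM = 94.5°, so UM runs at -67.6° + (180° − 94.5°) = 17.9° from the x-axis; with |UM| = 35.9, M = U + 35.9·(cos 17.9°, sin 17.9°) = (44.0, -12.8). UM is perpendicular to MQ; with |MQ| = 14.4 on the left of UM, Q = M + 14.4·(-0.307, 0.952) = (39.6, 0.884). Then |HQ| = |Q − H| = 39.6.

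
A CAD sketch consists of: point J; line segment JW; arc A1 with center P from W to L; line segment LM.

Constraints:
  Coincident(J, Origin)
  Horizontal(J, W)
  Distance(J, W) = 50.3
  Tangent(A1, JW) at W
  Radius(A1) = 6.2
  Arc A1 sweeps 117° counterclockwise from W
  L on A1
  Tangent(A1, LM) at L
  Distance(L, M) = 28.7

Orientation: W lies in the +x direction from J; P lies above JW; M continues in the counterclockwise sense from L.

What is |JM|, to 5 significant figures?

55.024

J is at the origin; JW is horizontal with |JW| = 50.3 and W on the +x side, so W = (50.300, 0.0000). The tangent condition forces PW to be normal to JW, so P = W + (0, 6.2) = (50.300, 6.2000). On A1, W sits at bearing -90° from P; a 117° counterclockwise sweep puts L at bearing 27°, so L = P + 6.2·(cos 27°, sin 27°) = (55.824, 9.0147). The tangent condition forces PL to be normal to LM, so LM runs along (−sin 27°, cos 27°); with |LM| = 28.7, M = (42.795, 34.587). Then |JM| = |M − J| = 55.024.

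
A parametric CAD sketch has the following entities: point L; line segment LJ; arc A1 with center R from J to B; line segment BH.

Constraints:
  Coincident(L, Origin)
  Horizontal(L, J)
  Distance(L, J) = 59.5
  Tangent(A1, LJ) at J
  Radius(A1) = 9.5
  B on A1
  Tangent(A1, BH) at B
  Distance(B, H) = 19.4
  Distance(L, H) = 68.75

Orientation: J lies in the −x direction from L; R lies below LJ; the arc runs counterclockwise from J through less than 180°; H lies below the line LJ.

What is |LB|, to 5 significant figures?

69.571

Checks: L.y = 0.00, J.y = 0.00 ✓; |RB| = 9.500 ✓; ∠(RB, BH) = 90.00° ✓; |BH| = 19.40 ✓; |LH| = 68.75 ✓.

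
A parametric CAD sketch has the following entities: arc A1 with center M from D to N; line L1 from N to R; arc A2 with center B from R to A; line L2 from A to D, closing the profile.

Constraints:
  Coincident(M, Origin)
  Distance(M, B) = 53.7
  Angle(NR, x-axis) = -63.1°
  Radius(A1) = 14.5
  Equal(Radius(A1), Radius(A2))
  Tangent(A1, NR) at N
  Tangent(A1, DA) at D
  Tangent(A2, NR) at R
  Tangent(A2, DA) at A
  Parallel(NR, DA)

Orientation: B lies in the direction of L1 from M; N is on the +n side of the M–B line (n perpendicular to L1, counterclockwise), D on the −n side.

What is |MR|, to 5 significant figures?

55.623

Tangency of A1 to both parallel lines with radius 14.5 puts N and D at M ± 14.5·n: N = (12.931, 6.5603), D = (-12.931, -6.5603). Equal radii place R and A the same way about B: R = B + 14.5·n = (37.227, -41.329), A = B − 14.5·n = (11.365, -54.450). Then |MR| = |R − M| = 55.623.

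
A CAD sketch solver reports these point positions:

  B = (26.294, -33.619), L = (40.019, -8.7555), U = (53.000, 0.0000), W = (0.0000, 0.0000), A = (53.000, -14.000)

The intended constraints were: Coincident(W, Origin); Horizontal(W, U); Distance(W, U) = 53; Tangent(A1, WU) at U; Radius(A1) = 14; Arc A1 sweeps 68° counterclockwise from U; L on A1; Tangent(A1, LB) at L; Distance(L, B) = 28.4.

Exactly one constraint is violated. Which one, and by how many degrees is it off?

Tangent(A1, LB) at L — off by 6.90°.

W = (0.00, 0.00) ✓; W.y = 0.00, U.y = 0.00 ✓; |WU| = 53.00 ✓; ∠(AU, UW) = 90.00° ✓; |AU| = 14.00 ✓; bearing(A→L) − bearing(A→U) = 68.00° ✓; |AL| = 14.00 ✓; ∠(AL, LB) = 96.90° ✗; |LB| = 28.40 ✓.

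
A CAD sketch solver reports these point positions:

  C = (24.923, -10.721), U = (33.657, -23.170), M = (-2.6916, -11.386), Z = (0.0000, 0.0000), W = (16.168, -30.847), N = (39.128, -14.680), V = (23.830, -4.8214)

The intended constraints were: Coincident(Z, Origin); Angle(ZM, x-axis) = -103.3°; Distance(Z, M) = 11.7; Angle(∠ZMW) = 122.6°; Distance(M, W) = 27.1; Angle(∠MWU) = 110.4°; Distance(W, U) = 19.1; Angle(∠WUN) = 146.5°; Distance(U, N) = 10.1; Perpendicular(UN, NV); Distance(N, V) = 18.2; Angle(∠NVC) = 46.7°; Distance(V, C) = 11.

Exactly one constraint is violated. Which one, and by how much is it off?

Distance(V, C) = 11 — off by 5.00.

Z = (0.00, 0.00) ✓; ZM at -103.3° ✓; |ZM| = 11.70 ✓; ∠ZMW = 122.6° ✓; |MW| = 27.10 ✓; ∠MWU = 110.4° ✓; |WU| = 19.10 ✓; ∠WUN = 146.5° ✓; |UN| = 10.10 ✓; ∠(UN, NV) = 90.00° ✓; |NV| = 18.20 ✓; ∠NVC = 46.70° ✓; |VC| = 6.000 ✗.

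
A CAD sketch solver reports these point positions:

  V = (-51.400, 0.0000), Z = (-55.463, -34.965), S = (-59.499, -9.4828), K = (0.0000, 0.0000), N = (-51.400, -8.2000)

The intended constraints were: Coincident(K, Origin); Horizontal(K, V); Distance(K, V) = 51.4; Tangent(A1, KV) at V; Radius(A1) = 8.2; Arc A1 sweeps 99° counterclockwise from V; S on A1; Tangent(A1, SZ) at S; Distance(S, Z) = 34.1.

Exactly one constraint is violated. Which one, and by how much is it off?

Distance(S, Z) = 34.1 — off by 8.30.

K = (0.00, 0.00) ✓; K.y = 0.00, V.y = 0.00 ✓; |KV| = 51.40 ✓; ∠(NV, VK) = 90.00° ✓; |NV| = 8.200 ✓; bearing(N→S) − bearing(N→V) = 99.00° ✓; |NS| = 8.200 ✓; ∠(NS, SZ) = 90.00° ✓; |SZ| = 25.80 ✗.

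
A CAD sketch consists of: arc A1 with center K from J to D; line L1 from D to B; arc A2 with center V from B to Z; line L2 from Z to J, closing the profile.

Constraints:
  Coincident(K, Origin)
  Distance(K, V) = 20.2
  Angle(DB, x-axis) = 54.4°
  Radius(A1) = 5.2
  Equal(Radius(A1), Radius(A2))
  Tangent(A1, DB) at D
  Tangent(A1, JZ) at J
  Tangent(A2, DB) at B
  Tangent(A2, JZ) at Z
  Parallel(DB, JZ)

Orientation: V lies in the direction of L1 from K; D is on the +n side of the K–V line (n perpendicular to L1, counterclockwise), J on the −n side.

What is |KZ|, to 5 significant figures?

20.859

The slot axis is L1's direction at 54.4°, so u = (cos 54.4°, sin 54.4°) = (0.58212, 0.81310) and n = (−sin 54.4°, cos 54.4°) = (-0.81310, 0.58212). K is at the origin and V lies 20.2 along u from K, so V = 20.2·u = (11.759, 16.425). Tangency of A1 to both parallel lines with radius 5.2 puts D and J at K ± 5.2·n: D = (-4.2281, 3.0270), J = (4.2281, -3.0270). Equal radii place B and Z the same way about V: B = V + 5.2·n = (7.5308, 19.452), Z = V − 5.2·n = (15.987, 13.398). Then |KZ| = |Z − K| = 20.859.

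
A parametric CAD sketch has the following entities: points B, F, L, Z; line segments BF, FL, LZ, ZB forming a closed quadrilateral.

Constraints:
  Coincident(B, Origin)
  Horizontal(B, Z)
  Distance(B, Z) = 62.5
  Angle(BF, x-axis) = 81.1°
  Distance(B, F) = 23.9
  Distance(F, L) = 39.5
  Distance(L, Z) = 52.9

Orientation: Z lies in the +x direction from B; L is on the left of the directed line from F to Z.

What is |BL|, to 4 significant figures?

58.54

Checks: |FL| = 39.50 ✓; |LZ| = 52.90 ✓.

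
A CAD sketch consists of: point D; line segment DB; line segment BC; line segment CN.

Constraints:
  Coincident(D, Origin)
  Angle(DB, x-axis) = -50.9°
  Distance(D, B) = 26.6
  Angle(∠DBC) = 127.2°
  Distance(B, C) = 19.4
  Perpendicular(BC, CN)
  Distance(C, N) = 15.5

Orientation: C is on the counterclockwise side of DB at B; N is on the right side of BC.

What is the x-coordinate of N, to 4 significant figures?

36.68

D is at the origin; DB runs at -50.9° with length 26.6, so B = 26.6·(cos -50.9°, sin -50.9°) = (16.78, -20.64). ∠DBC = 127.2°, so BC runs at -50.9° + (180° − 127.2°) = 1.900° from the x-axis; with |BC| = 19.4, C = B + 19.4·(cos 1.900°, sin 1.900°) = (36.17, -20.00). BC ⟂ CN; with |CN| = 15.5 on the right of BC, N = C + 15.5·(0.03316, -0.9995) = (36.68, -35.49). So N.x = 36.68.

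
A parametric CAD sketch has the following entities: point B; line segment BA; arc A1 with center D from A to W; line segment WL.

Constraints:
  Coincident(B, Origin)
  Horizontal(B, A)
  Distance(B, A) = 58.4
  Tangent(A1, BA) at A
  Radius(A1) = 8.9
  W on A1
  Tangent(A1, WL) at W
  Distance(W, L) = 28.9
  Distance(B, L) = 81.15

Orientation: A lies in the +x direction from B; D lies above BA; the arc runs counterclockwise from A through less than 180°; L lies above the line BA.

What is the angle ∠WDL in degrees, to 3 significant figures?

72.9°

B is at the origin; B and A share the same y with |BA| = 58.4 and A on the +x side, so A = (58.4, 0.00). A1 meets BA tangentially, so DA is at right angles to BA, so D = A + (0, 8.9) = (58.4, 8.90). Since DW ⟂ WL (tangency), |DL| = √(8.9² + 28.9²) = 30.2 regardless of where W sits on A1. So L lies on both circle(B, 81.15) and circle(D, 30.2); the above-BA intersection is L = (73.0, 35.4). W is the foot of the tangent from L: W = (67.1, 7.07).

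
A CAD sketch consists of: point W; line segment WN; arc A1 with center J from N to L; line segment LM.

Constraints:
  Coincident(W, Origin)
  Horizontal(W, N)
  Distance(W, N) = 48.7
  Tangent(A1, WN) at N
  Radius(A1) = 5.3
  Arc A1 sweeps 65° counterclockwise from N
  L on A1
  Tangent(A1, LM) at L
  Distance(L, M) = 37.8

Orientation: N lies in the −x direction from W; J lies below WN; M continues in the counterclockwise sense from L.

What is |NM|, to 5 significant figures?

42.713

W is at the origin; WN is horizontal with |WN| = 48.7 and N on the −x side, so N = (-48.700, 0.0000). The tangent condition forces JN to be normal to WN, so J = N + (0, -5.3) = (-48.700, -5.3000). On A1, N sits at bearing 90° from J; a 65° counterclockwise sweep puts L at bearing 155°, so L = J + 5.3·(cos 155°, sin 155°) = (-53.503, -3.0601). A1 meets LM tangentially, so JL is at right angles to LM, so LM runs along (−sin 155°, cos 155°); with |LM| = 37.8, M = (-69.478, -37.319). Then |NM| = |M − N| = 42.713.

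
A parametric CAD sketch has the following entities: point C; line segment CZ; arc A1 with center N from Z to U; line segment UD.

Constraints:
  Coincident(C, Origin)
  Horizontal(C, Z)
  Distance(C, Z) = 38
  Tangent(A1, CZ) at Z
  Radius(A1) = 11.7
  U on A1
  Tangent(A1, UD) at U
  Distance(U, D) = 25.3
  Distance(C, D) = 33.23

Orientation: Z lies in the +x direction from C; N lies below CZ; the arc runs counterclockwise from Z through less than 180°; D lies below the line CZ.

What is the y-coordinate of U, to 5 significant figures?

-6.4362

Checks: |CZ| = 38.00 ✓; |NU| = 11.70 ✓; ∠(NU, UD) = 90.00° ✓; |UD| = 25.30 ✓; |CD| = 33.23 ✓.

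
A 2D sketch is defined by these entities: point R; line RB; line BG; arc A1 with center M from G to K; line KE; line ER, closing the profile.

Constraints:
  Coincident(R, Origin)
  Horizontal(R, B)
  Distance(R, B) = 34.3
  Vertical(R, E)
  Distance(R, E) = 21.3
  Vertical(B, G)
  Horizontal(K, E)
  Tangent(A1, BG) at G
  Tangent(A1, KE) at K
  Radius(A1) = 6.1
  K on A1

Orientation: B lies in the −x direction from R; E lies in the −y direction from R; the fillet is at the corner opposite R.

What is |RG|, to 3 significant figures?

37.5

The virtual corner opposite R is at (-34.3, -21.3). A1 meets BG tangentially, so MG is at right angles to BG and A1 meets KE tangentially, so MK is at right angles to KE, with radius 6.1, so the center M sits 6.1 in from both sides at M = (-28.2, -15.2). That places the tangent points at G = (-34.3, -15.2) on BG and K = (-28.2, -21.3) on KE. Then |RG| = |G − R| = 37.5.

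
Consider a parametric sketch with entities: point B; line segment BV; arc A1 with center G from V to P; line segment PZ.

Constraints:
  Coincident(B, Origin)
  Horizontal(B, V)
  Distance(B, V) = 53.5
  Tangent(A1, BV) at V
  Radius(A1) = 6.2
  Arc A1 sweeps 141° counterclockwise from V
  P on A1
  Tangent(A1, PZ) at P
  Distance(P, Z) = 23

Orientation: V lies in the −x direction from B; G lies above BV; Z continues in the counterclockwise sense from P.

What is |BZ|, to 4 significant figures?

72.13

On A1, V sits at bearing -90° from G; a 141° counterclockwise sweep puts P at bearing 51°, so P = G + 6.2·(cos 51°, sin 51°) = (-49.60, 11.02). A1 meets PZ tangentially, so GP is at right angles to PZ, so PZ runs along (−sin 51°, cos 51°); with |PZ| = 23.0, Z = (-67.47, 25.49). Then |BZ| = |Z − B| = 72.13.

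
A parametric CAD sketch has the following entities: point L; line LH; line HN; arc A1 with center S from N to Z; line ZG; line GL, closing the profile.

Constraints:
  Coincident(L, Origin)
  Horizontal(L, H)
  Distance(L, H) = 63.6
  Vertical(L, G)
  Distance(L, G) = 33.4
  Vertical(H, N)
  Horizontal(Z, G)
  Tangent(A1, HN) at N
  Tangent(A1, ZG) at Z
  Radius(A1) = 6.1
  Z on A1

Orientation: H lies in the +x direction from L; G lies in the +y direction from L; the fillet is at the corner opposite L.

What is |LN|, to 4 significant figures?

69.21

L is at the origin; LH is horizontal with |LH| = 63.6 and H on the +x side, so H = (63.60, 0.000). L and G share the same x with |LG| = 33.4 and G on the +y side, so G = (0.000, 33.40). The virtual corner opposite L is at (63.60, 33.40). Since A1 is tangent to HN there, SN ⟂ HN and tangency of A1 to ZG means the radius SZ is perpendicular to ZG, with radius 6.1, so the center S sits 6.1 in from both sides at S = (57.50, 27.30). That places the tangent points at N = (63.60, 27.30) on HN and Z = (57.50, 33.40) on ZG. Then |LN| = |N − L| = 69.21.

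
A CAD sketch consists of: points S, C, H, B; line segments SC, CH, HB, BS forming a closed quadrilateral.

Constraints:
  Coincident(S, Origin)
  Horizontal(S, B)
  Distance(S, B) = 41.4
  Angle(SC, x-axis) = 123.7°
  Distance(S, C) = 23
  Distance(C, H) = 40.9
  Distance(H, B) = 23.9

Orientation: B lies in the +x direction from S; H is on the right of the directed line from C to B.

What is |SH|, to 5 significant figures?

19.910

S is at the origin; S and B share the same y with |SB| = 41.4 and B in +x, so B = (41.4, 0). SC runs at 123.7° with |SC| = 23.0, so C = (-12.761, 19.135). H is determined by |CH| = 40.9 and |HB| = 23.9 together: it lies at the intersection of circle(C, 40.9) and circle(B, 23.9). With |CB| = 57.442, the foot of the radical line on CB is 38.310 from C and the perpendicular offset is √(40.9² − 38.310²) = 14.324. Taking the right-of-CB solution: H = (18.589, -7.1322).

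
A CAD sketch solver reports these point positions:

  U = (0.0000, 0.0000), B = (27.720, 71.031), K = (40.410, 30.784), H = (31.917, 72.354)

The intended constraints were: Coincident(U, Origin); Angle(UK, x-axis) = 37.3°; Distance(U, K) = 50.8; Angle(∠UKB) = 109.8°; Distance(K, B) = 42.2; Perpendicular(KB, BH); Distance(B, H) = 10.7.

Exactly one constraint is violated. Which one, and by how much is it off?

Distance(B, H) = 10.7 — off by 6.30.

U = (0.00, 0.00) ✓; UK at 37.30° ✓; |UK| = 50.80 ✓; ∠UKB = 109.8° ✓; |KB| = 42.20 ✓; ∠(KB, BH) = 90.00° ✓; |BH| = 4.401 ✗.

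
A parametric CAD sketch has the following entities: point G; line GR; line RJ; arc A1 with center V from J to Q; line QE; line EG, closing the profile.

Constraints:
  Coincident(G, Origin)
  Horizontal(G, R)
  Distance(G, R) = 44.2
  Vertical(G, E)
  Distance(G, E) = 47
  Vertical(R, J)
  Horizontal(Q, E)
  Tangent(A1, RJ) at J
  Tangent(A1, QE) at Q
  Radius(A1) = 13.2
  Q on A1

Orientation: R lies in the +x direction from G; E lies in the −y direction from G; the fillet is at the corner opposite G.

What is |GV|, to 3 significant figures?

45.9

GE is vertical with |GE| = 47.0 and E on the −y side, so E = (0.00, -47.0). The virtual corner opposite G is at (44.2, -47.0). Since A1 is tangent to RJ there, VJ ⟂ RJ and A1 meets QE tangentially, so VQ is at right angles to QE, with radius 13.2, so the center V sits 13.2 in from both sides at V = (31.0, -33.8). Then |GV| = |V − G| = 45.9.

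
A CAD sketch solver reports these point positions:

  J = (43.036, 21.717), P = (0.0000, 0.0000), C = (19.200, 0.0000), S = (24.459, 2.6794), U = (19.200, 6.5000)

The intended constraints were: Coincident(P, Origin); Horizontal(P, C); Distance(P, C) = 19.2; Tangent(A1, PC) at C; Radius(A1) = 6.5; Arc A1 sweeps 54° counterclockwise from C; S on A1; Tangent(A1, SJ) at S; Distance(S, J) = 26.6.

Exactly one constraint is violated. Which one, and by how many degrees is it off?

Tangent(A1, SJ) at S — off by 8.30°.

P = (0.00, 0.00) ✓; P.y = 0.00, C.y = 0.00 ✓; |PC| = 19.20 ✓; ∠(UC, CP) = 90.00° ✓; |UC| = 6.500 ✓; bearing(U→S) − bearing(U→C) = 54.00° ✓; |US| = 6.500 ✓; ∠(US, SJ) = 98.30° ✗; |SJ| = 26.60 ✓.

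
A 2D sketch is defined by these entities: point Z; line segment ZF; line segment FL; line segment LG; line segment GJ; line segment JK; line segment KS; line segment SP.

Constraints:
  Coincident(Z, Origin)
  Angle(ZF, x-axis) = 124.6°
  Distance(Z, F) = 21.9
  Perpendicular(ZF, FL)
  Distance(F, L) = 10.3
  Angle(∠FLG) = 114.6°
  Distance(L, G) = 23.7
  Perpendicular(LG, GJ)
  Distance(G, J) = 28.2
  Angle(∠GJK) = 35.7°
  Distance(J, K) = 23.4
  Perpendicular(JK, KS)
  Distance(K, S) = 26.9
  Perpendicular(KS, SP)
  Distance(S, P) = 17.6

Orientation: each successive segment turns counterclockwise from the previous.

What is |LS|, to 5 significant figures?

32.546

Z is at the origin; ZF runs at 124.6° with length 21.9, so F = (-12.436, 18.027). ZF is perpendicular to FL, so FL runs at -145.40°; with |FL| = 10.3, L = (-20.914, 12.178). ∠FLG = 114.6° gives LG at -80.000° from the x-axis; with |LG| = 23.7, G = (-16.799, -11.162). LG ⟂ GJ, so GJ runs at 10.000°; with |GJ| = 28.2, J = (10.973, -6.2652). ∠GJK = 35.7° gives JK at 154.30° from the x-axis; with |JK| = 23.4, K = (-10.112, 3.8825). The perpendicularity gives KS at right angles to JK, so KS runs at -115.70°; with |KS| = 26.9, S = (-21.778, -20.357). Then |LS| = |S − L| = 32.546.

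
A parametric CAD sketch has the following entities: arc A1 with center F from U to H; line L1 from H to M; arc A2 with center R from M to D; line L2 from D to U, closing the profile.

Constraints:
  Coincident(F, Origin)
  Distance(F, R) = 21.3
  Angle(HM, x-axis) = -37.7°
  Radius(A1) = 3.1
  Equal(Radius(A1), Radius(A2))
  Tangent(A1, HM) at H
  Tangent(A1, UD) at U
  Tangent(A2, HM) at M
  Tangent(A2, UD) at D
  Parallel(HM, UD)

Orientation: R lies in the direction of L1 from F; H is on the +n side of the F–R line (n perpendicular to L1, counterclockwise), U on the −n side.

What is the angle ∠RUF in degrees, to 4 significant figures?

81.72°

The slot axis is L1's direction at -37.7°, so u = (cos -37.7°, sin -37.7°) = (0.7912, -0.6115) and n = (−sin -37.7°, cos -37.7°) = (0.6115, 0.7912). F is at the origin and R lies 21.3 along u from F, so R = 21.3·u = (16.85, -13.03). Tangency of A1 to both parallel lines with radius 3.1 puts H and U at F ± 3.1·n: H = (1.896, 2.453), U = (-1.896, -2.453). Then cos ∠RUF = UR·UF / (|UR||UF|), giving 81.72°.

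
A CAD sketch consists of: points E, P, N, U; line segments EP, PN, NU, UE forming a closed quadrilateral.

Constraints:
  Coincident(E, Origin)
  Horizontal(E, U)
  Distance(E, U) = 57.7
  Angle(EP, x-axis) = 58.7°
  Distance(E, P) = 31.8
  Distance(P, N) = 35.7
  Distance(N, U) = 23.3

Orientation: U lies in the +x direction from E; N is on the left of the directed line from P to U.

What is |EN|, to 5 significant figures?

56.617

E is at the origin; EU is horizontal with |EU| = 57.7 and U in +x, so U = (57.7, 0). EP runs at 58.7° with |EP| = 31.8, so P = (16.521, 27.172). N is determined by |PN| = 35.7 and |NU| = 23.3 together: it lies at the intersection of circle(P, 35.7) and circle(U, 23.3). With |PU| = 49.336, the foot of the radical line on PU is 32.082 from P and the perpendicular offset is √(35.7² − 32.082²) = 15.659. Taking the left-of-PU solution: N = (51.923, 22.573).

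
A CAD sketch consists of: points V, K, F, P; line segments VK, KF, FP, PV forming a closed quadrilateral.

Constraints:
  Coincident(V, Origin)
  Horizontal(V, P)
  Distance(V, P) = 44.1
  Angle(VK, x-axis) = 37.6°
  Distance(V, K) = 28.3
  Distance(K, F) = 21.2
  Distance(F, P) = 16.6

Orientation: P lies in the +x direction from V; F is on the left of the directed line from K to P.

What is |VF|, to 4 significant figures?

46.66

V is at the origin; V and P share the same y with |VP| = 44.1 and P in +x, so P = (44.1, 0). VK runs at 37.6° with |VK| = 28.3, so K = (22.42, 17.27). F is determined by |KF| = 21.2 and |FP| = 16.6 together: it lies at the intersection of circle(K, 21.2) and circle(P, 16.6). With |KP| = 27.71, the foot of the radical line on KP is 16.99 from K and the perpendicular offset is √(21.2² − 16.99²) = 12.67. Taking the left-of-KP solution: F = (43.61, 16.59).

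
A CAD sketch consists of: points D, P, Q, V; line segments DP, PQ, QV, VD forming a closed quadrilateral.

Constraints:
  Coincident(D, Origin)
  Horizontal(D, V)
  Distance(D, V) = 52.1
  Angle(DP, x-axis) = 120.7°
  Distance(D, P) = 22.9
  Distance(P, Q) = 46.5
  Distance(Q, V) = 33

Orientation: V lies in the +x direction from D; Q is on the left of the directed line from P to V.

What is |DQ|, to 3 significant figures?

43.9

D is at the origin; DV is horizontal with |DV| = 52.1 and V in +x, so V = (52.1, 0). DP runs at 120.7° with |DP| = 22.9, so P = (-11.7, 19.7). Q is determined by |PQ| = 46.5 and |QV| = 33.0 together: it lies at the intersection of circle(P, 46.5) and circle(V, 33.0). With |PV| = 66.8, the foot of the radical line on PV is 41.4 from P and the perpendicular offset is √(46.5² − 41.4²) = 21.1. Taking the left-of-PV solution: Q = (34.1, 27.7).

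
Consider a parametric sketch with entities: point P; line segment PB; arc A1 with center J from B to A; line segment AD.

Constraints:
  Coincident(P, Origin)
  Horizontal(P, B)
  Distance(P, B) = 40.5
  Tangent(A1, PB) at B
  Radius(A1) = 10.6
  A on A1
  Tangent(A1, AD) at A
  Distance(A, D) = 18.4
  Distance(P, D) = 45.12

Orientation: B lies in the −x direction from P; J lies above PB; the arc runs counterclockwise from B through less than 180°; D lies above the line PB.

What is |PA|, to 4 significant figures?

32.52

Checks: |PB| = 40.50 ✓; ∠(JB, BP) = 90.00° ✓; |JB| = 10.60 ✓; |JA| = 10.60 ✓; ∠(JA, AD) = 90.00° ✓; |AD| = 18.40 ✓; |PD| = 45.12 ✓.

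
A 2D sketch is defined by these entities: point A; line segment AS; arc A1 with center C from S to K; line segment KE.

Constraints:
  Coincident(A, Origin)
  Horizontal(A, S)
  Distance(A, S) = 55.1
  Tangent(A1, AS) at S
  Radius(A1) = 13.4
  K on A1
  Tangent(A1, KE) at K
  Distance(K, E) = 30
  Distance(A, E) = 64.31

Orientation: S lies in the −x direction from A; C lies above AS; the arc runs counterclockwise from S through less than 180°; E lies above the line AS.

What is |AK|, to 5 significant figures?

44.523

Checks: |CK| = 13.40 ✓; ∠(CK, KE) = 90.00° ✓; |KE| = 30.00 ✓; |AE| = 64.31 ✓.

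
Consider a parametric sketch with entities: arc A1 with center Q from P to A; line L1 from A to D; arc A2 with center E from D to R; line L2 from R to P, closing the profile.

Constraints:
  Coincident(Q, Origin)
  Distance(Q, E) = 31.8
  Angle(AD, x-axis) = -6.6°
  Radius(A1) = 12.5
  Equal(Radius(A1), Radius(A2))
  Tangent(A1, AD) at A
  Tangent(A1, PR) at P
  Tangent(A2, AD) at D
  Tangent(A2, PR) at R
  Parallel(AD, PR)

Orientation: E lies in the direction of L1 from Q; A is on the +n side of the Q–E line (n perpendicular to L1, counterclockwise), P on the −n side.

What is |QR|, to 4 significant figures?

34.17

The slot axis is L1's direction at -6.6°, so u = (cos -6.6°, sin -6.6°) = (0.9934, -0.1149) and n = (−sin -6.6°, cos -6.6°) = (0.1149, 0.9934). Q is at the origin and E lies 31.8 along u from Q, so E = 31.8·u = (31.59, -3.655). Tangency of A1 to both parallel lines with radius 12.5 puts A and P at Q ± 12.5·n: A = (1.437, 12.42), P = (-1.437, -12.42). Equal radii place D and R the same way about E: D = E + 12.5·n = (33.03, 8.762), R = E − 12.5·n = (30.15, -16.07). Then |QR| = |R − Q| = 34.17.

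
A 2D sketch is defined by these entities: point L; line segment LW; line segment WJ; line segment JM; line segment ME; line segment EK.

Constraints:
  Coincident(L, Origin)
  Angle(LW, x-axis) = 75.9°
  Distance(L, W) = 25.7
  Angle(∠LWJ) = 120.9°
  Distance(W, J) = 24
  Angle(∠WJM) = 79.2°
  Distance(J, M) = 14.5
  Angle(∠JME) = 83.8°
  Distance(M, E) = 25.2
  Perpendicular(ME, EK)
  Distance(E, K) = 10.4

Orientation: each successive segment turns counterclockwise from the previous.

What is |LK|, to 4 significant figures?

28.48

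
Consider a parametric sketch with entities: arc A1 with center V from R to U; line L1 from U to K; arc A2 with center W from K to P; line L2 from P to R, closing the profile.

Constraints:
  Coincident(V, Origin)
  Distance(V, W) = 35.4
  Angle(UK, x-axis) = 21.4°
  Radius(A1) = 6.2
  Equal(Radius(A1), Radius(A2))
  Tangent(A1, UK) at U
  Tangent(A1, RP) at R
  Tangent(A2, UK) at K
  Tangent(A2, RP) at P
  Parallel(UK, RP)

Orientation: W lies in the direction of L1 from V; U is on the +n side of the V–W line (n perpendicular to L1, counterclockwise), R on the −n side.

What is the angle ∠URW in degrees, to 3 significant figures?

80.1°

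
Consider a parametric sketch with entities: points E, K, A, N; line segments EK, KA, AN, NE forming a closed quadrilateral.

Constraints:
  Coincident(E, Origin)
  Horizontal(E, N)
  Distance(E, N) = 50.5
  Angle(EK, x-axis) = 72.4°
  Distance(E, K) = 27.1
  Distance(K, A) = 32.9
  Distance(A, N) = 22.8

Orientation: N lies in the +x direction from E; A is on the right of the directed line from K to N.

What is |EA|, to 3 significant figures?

27.7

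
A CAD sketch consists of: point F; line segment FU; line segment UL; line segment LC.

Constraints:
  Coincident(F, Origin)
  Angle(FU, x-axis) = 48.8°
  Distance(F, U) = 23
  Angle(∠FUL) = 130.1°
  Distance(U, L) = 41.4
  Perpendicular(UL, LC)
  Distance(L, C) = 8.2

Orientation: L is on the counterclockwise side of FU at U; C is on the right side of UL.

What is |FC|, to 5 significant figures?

61.850

F is at the origin; FU runs at 48.8° with length 23.0, so U = 23.0·(cos 48.8°, sin 48.8°) = (15.150, 17.306). ∠FUL = 130.1°, so UL runs at 48.8° + (180° − 130.1°) = 98.700° from the x-axis; with |UL| = 41.4, L = U + 41.4·(cos 98.700°, sin 98.700°) = (8.8877, 58.229). The perpendicularity gives LC at right angles to UL; with |LC| = 8.2 on the right of UL, C = L + 8.2·(0.98849, 0.15126) = (16.993, 59.470). Then |FC| = |C − F| = 61.850.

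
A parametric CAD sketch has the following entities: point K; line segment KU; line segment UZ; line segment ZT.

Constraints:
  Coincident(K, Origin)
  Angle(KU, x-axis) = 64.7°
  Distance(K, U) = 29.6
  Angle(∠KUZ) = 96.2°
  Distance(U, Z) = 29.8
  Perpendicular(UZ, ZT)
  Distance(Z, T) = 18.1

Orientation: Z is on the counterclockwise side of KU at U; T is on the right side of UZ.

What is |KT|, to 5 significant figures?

57.858

∠KUZ = 96.2°, so UZ runs at 64.7° + (180° − 96.2°) = 148.50° from the x-axis; with |UZ| = 29.8, Z = U + 29.8·(cos 148.50°, sin 148.50°) = (-12.759, 42.331). The perpendicularity gives ZT at right angles to UZ; with |ZT| = 18.1 on the right of UZ, T = Z + 18.1·(0.52250, 0.85264) = (-3.3017, 57.764). Then |KT| = |T − K| = 57.858.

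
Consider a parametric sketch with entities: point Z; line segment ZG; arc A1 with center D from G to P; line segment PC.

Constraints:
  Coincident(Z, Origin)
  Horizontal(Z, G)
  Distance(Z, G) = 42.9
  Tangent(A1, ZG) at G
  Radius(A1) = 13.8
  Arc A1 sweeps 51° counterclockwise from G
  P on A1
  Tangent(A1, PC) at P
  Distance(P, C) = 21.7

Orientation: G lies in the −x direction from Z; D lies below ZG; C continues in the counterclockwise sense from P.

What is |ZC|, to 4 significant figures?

70.78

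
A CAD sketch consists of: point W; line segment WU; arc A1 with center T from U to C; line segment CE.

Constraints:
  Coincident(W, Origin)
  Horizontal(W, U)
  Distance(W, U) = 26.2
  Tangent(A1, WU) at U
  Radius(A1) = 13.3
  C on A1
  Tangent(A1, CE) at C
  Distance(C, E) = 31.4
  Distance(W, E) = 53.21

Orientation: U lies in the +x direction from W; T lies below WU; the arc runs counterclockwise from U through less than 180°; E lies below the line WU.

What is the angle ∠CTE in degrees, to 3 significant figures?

67.0°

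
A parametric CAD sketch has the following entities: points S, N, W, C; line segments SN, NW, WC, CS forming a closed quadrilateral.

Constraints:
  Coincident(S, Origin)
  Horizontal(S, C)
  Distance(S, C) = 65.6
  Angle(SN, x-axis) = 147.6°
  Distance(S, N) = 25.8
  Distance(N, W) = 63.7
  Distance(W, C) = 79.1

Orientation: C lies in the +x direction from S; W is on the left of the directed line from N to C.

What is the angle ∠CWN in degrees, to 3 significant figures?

75.7°

S is at the origin; S and C share the same y with |SC| = 65.6 and C in +x, so C = (65.6, 0). SN runs at 147.6° with |SN| = 25.8, so N = (-21.8, 13.8). W is determined by |NW| = 63.7 and |WC| = 79.1 together: it lies at the intersection of circle(N, 63.7) and circle(C, 79.1). With |NC| = 88.5, the foot of the radical line on NC is 31.8 from N and the perpendicular offset is √(63.7² − 31.8²) = 55.2. Taking the left-of-NC solution: W = (18.3, 63.4).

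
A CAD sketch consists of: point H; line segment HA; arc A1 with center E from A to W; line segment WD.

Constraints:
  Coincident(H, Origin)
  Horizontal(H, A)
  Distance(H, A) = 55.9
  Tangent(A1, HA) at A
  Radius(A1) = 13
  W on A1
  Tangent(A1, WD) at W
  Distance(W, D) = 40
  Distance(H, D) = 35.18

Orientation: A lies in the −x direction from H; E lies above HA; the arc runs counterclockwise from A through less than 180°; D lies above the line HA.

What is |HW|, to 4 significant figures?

47.24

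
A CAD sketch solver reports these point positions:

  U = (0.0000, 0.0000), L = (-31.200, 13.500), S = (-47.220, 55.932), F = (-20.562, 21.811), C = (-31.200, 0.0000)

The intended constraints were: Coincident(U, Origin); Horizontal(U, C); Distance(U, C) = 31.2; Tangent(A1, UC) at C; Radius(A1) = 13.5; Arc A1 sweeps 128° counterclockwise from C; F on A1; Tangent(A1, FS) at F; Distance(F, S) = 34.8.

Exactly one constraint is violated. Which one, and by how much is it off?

Distance(F, S) = 34.8 — off by 8.50.

U = (0.00, 0.00) ✓; U.y = 0.00, C.y = 0.00 ✓; |UC| = 31.20 ✓; ∠(LC, CU) = 90.00° ✓; |LC| = 13.50 ✓; bearing(L→F) − bearing(L→C) = 128.0° ✓; |LF| = 13.50 ✓; ∠(LF, FS) = 90.00° ✓; |FS| = 43.30 ✗.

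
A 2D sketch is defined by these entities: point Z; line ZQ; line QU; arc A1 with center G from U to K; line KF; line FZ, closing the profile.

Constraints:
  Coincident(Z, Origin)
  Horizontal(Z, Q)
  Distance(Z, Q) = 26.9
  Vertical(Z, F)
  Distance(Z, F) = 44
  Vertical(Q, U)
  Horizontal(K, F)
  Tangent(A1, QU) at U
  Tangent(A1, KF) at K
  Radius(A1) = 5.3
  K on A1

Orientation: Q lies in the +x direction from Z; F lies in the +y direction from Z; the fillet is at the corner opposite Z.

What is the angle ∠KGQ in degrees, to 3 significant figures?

172°

The virtual corner opposite Z is at (26.9, 44.0). Tangency of A1 to QU means the radius GU is perpendicular to QU and A1 meets KF tangentially, so GK is at right angles to KF, with radius 5.3, so the center G sits 5.3 in from both sides at G = (21.6, 38.7). That places the tangent points at U = (26.9, 38.7) on QU and K = (21.6, 44.0) on KF. Then cos ∠KGQ = GK·GQ / (|GK||GQ|), giving 172°.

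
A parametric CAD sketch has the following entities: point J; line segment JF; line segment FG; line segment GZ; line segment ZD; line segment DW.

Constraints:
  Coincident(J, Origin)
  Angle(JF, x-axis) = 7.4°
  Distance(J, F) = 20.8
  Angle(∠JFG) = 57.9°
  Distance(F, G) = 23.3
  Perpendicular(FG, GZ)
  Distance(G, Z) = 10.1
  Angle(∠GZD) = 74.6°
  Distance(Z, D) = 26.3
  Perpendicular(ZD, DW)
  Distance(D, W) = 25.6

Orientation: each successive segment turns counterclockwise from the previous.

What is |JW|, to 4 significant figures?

39.69

∠GZD = 74.6° gives ZD at -35.10° from the x-axis; with |ZD| = 26.3, D = (19.53, -0.8892). ZD ⟂ DW, so DW runs at 54.90°; with |DW| = 25.6, W = (34.25, 20.06). Then |JW| = |W − J| = 39.69.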